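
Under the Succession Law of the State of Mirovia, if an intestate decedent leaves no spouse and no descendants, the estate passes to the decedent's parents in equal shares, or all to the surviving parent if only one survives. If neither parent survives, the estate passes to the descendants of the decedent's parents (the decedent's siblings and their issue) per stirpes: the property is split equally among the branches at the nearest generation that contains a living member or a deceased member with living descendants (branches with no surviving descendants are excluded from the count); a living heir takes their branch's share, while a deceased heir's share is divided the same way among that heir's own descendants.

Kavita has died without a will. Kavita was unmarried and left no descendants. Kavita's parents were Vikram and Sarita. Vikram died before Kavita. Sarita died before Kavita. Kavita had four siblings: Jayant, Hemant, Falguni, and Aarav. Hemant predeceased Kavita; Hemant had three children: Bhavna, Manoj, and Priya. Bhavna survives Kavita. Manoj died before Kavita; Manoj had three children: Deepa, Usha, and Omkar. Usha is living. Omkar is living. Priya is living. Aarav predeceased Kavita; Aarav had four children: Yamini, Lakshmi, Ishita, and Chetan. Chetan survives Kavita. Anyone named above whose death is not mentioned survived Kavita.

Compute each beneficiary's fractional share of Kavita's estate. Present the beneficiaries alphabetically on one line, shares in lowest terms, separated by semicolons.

Neither parent survives and there are no descendants, so the estate passes to Kavita's siblings and their issue per stirpes.
The estate is divided into 4 equal shares of 1/4 among Jayant, Hemant, Falguni, Aarav.
Jayant is living and takes 1/4.
Hemant predeceased; the 1/4 allotted to Hemant's branch passes to Hemant's issue by representation.
The 1/4 is divided into 3 equal shares of 1/12 among Bhavna, Manoj, Priya.
Bhavna is living and takes 1/12.
Manoj predeceased; the 1/12 allotted to Manoj's branch passes to Manoj's issue by representation.
The 1/12 is divided into 3 equal shares of 1/36 among Deepa, Usha, Omkar.
Deepa is living and takes 1/36.
Usha is living and takes 1/36.
Omkar is living and takes 1/36.
Priya is living and takes 1/12.
Falguni is living and takes 1/4.
Aarav predeceased; the 1/4 allotted to Aarav's branch passes to Aarav's issue by representation.
The 1/4 is divided into 4 equal shares of 1/16 among Yamini, Lakshmi, Ishita, Chetan.
Yamini is living and takes 1/16.
Lakshmi is living and takes 1/16.
Ishita is living and takes 1/16.
Chetan is living and takes 1/16.

Bhavna 1/12; Chetan 1/16; Deepa 1/36; Falguni 1/4; Ishita 1/16; Jayant 1/4; Lakshmi 1/16; Omkar 1/36; Priya 1/12; Usha 1/36; Yamini 1/16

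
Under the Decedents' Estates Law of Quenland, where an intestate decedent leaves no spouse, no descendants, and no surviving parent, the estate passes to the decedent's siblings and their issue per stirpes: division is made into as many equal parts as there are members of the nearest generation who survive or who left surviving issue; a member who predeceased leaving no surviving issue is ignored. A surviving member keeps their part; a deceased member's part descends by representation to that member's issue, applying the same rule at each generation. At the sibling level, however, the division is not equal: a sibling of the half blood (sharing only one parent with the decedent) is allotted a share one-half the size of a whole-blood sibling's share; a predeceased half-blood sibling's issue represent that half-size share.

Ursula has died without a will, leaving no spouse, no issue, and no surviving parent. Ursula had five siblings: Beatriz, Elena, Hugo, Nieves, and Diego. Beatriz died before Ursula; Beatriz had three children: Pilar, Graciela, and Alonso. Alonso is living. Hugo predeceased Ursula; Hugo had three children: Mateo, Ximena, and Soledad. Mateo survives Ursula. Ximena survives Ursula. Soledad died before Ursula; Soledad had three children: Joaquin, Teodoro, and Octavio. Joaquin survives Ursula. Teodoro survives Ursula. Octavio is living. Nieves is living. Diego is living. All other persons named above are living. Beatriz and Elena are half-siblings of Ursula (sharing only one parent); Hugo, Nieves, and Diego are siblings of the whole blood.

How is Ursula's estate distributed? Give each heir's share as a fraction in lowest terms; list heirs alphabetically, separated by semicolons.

No spouse, descendants, or parent survives, so the estate passes to Ursula's siblings per stirpes.
Half-blood siblings count for one-half the weight of whole-blood siblings at the initial division.
Dividing 1 in proportion to weights (total weight 4): Beatriz (weight 1/2) → 1/8; Elena (weight 1/2) → 1/8; Hugo (weight 1) → 1/4; Nieves (weight 1) → 1/4; Diego (weight 1) → 1/4.
Beatriz predeceased; the 1/8 allotted to Beatriz's branch passes to Beatriz's issue by representation.
The 1/8 is divided into 3 equal shares of 1/24 among Pilar, Graciela, Alonso.
Pilar is living and takes 1/24.
Graciela is living and takes 1/24.
Alonso is living and takes 1/24.
Elena is living and takes 1/8.
Hugo predeceased; the 1/4 allotted to Hugo's branch passes to Hugo's issue by representation.
The 1/4 is divided into 3 equal shares of 1/12 among Mateo, Ximena, Soledad.
Mateo is living and takes 1/12.
Ximena is living and takes 1/12.
Soledad predeceased; the 1/12 allotted to Soledad's branch passes to Soledad's issue by representation.
The 1/12 is divided into 3 equal shares of 1/36 among Joaquin, Teodoro, Octavio.
Joaquin is living and takes 1/36.
Teodoro is living and takes 1/36.
Octavio is living and takes 1/36.
Nieves is living and takes 1/4.
Diego is living and takes 1/4.

Alonso 1/24; Diego 1/4; Elena 1/8; Graciela 1/24; Joaquin 1/36; Mateo 1/12; Nieves 1/4; Octavio 1/36; Pilar 1/24; Teodoro 1/36; Ximena 1/12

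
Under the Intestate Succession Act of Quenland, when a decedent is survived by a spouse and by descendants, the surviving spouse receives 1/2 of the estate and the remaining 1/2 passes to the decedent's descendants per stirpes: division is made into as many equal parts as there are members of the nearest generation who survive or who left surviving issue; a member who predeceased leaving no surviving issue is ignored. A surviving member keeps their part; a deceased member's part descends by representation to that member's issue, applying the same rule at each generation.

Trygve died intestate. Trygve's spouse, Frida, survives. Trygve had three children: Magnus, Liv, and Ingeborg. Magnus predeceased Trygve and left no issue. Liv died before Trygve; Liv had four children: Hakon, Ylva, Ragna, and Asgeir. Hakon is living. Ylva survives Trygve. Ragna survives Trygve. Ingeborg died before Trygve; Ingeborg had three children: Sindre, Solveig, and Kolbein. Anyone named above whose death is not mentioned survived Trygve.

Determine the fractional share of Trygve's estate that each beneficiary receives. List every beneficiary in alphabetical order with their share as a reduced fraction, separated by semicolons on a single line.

Frida, as surviving spouse, takes 1/2.
The remaining 1/2 passes to Trygve's descendants per stirpes.
Magnus left no surviving issue, so that branch lapses and is disregarded.
The 1/2 is divided into 2 equal shares of 1/4 among Liv, Ingeborg.
Liv predeceased; the 1/4 allotted to Liv's branch passes to Liv's issue by representation.
The 1/4 is divided into 4 equal shares of 1/16 among Hakon, Ylva, Ragna, Asgeir.
Hakon is living and takes 1/16.
Ylva is living and takes 1/16.
Ragna is living and takes 1/16.
Asgeir is living and takes 1/16.
Ingeborg predeceased; the 1/4 allotted to Ingeborg's branch passes to Ingeborg's issue by representation.
The 1/4 is divided into 3 equal shares of 1/12 among Sindre, Solveig, Kolbein.
Sindre is living and takes 1/12.
Solveig is living and takes 1/12.
Kolbein is living and takes 1/12.

Asgeir 1/16; Frida 1/2; Hakon 1/16; Kolbein 1/12; Ragna 1/16; Sindre 1/12; Solveig 1/12; Ylva 1/16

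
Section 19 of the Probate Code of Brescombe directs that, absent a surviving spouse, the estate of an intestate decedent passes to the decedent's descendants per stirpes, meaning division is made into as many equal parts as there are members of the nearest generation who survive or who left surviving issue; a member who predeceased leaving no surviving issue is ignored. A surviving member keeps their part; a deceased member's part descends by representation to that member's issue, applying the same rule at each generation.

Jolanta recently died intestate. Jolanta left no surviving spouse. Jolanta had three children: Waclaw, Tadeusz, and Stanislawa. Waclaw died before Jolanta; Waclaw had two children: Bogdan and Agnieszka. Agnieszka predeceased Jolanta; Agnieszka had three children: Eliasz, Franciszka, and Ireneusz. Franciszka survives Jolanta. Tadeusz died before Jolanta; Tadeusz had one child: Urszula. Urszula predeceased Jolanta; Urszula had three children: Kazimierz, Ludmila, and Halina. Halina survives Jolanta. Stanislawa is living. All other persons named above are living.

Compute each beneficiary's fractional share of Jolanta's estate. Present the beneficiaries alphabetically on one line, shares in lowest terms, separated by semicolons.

There is no surviving spouse, so the entire estate passes to Jolanta's descendants per stirpes.
The estate is divided into 3 equal shares of 1/3 among Waclaw, Tadeusz, Stanislawa.
Waclaw predeceased; the 1/3 allotted to Waclaw's branch passes to Waclaw's issue by representation.
The 1/3 is divided into 2 equal shares of 1/6 among Bogdan, Agnieszka.
Bogdan is living and takes 1/6.
Agnieszka predeceased; the 1/6 allotted to Agnieszka's branch passes to Agnieszka's issue by representation.
The 1/6 is divided into 3 equal shares of 1/18 among Eliasz, Franciszka, Ireneusz.
Eliasz is living and takes 1/18.
Franciszka is living and takes 1/18.
Ireneusz is living and takes 1/18.
Tadeusz predeceased; the 1/3 allotted to Tadeusz's branch passes to Tadeusz's issue by representation.
Urszula's line is the sole branch at this level, so the full 1/3 passes to Urszula's issue by representation.
The 1/3 is divided into 3 equal shares of 1/9 among Kazimierz, Ludmila, Halina.
Kazimierz is living and takes 1/9.
Ludmila is living and takes 1/9.
Halina is living and takes 1/9.
Stanislawa is living and takes 1/3.

Bogdan 1/6; Eliasz 1/18; Franciszka 1/18; Halina 1/9; Ireneusz 1/18; Kazimierz 1/9; Ludmila 1/9; Stanislawa 1/3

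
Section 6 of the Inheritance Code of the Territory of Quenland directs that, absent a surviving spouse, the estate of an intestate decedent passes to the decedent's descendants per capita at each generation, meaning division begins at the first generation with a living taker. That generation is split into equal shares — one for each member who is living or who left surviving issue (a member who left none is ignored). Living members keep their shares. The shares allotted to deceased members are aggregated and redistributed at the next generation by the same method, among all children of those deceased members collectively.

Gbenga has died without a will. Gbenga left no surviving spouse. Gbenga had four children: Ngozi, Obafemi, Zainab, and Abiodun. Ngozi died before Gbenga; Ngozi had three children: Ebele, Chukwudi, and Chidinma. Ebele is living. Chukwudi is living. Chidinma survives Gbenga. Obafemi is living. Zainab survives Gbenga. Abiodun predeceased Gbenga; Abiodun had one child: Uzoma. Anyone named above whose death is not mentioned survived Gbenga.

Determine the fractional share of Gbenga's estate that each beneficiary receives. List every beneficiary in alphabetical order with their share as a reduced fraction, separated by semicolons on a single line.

There is no surviving spouse, so the entire estate passes to Gbenga's descendants per capita at each generation.
At generation 1 (Ngozi, Obafemi, Zainab, Abiodun) there are 4 shares of (1)/4 = 1/4 each.
Living: Obafemi and Zainab — each takes 1/4.
Deceased: Ngozi and Abiodun. Their combined 1/2 is pooled and carried to generation 2.
At generation 2 (Ebele, Chukwudi, Chidinma, Uzoma) there are 4 shares of (1/2)/4 = 1/8 each.
Living: Ebele, Chukwudi, Chidinma, and Uzoma — each takes 1/8.

Chidinma 1/8; Chukwudi 1/8; Ebele 1/8; Obafemi 1/4; Uzoma 1/8; Zainab 1/4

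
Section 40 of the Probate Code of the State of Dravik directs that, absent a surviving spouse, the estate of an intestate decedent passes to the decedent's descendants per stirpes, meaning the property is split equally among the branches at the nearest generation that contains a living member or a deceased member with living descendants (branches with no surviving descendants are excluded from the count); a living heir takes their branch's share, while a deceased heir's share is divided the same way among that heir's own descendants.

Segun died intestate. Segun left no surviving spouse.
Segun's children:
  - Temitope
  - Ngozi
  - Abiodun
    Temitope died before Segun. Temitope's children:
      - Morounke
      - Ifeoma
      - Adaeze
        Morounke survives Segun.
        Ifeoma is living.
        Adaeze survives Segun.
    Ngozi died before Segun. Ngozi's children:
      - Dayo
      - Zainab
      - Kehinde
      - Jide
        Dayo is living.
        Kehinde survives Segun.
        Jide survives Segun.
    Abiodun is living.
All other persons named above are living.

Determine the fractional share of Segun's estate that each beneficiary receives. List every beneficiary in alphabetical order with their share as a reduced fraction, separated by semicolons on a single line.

There is no surviving spouse, so the entire estate passes to Segun's descendants per stirpes.
The estate is divided into 3 equal shares of 1/3 among Temitope, Ngozi, Abiodun.
Temitope predeceased; the 1/3 allotted to Temitope's branch passes to Temitope's issue by representation.
The 1/3 is divided into 3 equal shares of 1/9 among Morounke, Ifeoma, Adaeze.
Morounke is living and takes 1/9.
Ifeoma is living and takes 1/9.
Adaeze is living and takes 1/9.
Ngozi predeceased; the 1/3 allotted to Ngozi's branch passes to Ngozi's issue by representation.
The 1/3 is divided into 4 equal shares of 1/12 among Dayo, Zainab, Kehinde, Jide.
Dayo is living and takes 1/12.
Zainab is living and takes 1/12.
Kehinde is living and takes 1/12.
Jide is living and takes 1/12.
Abiodun is living and takes 1/3.

Abiodun 1/3; Adaeze 1/9; Dayo 1/12; Ifeoma 1/9; Jide 1/12; Kehinde 1/12; Morounke 1/9; Zainab 1/12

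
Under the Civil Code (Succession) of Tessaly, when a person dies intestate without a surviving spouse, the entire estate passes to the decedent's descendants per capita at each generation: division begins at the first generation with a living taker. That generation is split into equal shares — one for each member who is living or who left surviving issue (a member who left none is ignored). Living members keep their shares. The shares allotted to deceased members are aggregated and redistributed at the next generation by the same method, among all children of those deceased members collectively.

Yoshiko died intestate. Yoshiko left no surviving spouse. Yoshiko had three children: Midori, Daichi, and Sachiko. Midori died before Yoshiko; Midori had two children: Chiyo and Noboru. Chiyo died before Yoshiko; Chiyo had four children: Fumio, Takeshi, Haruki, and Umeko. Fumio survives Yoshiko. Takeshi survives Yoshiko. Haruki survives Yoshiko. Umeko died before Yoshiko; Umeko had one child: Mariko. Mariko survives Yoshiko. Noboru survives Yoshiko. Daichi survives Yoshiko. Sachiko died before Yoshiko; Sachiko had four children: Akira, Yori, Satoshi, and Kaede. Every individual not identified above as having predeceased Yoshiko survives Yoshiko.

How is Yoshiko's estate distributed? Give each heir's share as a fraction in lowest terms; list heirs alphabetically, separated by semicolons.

There is no surviving spouse, so the entire estate passes to Yoshiko's descendants per capita at each generation.
At generation 1 (Midori, Daichi, Sachiko) there are 3 shares of (1)/3 = 1/3 each.
Living: Daichi — each takes 1/3.
Deceased: Midori and Sachiko. Their combined 2/3 is pooled and carried to generation 2.
At generation 2 (Chiyo, Noboru, Akira, Yori, Satoshi, Kaede) there are 6 shares of (2/3)/6 = 1/9 each.
Living: Noboru, Akira, Yori, Satoshi, and Kaede — each takes 1/9.
Deceased: Chiyo. That 1/9 share is carried to generation 3.
At generation 3 (Fumio, Takeshi, Haruki, Umeko) there are 4 shares of (1/9)/4 = 1/36 each.
Living: Fumio, Takeshi, and Haruki — each takes 1/36.
Deceased: Umeko. That 1/36 share is carried to generation 4.
At generation 4 (Mariko) there are 1 shares of (1/36)/1 = 1/36 each.
Living: Mariko — each takes 1/36.

Akira 1/9; Daichi 1/3; Fumio 1/36; Haruki 1/36; Kaede 1/9; Mariko 1/36; Noboru 1/9; Satoshi 1/9; Takeshi 1/36; Yori 1/9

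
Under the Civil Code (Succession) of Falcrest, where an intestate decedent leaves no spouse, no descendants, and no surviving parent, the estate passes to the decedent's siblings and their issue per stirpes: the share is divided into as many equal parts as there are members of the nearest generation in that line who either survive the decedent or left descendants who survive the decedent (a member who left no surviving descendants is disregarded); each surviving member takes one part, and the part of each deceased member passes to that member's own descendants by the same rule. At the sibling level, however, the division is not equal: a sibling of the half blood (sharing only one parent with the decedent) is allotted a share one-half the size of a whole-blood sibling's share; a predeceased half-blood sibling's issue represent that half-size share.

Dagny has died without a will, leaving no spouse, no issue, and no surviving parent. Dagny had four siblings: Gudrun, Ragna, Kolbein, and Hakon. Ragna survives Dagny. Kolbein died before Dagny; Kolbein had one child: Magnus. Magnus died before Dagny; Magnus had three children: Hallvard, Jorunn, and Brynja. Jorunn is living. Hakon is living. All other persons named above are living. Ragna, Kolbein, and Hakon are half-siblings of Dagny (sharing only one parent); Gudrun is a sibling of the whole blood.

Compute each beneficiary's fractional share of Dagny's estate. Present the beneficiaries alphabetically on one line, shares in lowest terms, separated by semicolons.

No spouse, descendants, or parent survives, so the estate passes to Dagny's siblings per stirpes.
Half-blood siblings count for one-half the weight of whole-blood siblings at the initial division.
Dividing 1 in proportion to weights (total weight 5/2): Gudrun (weight 1) → 2/5; Ragna (weight 1/2) → 1/5; Kolbein (weight 1/2) → 1/5; Hakon (weight 1/2) → 1/5.
Gudrun is living and takes 2/5.
Ragna is living and takes 1/5.
Kolbein predeceased; the 1/5 allotted to Kolbein's branch passes to Kolbein's issue by representation.
Magnus's line is the sole branch at this level, so the full 1/5 passes to Magnus's issue by representation.
The 1/5 is divided into 3 equal shares of 1/15 among Hallvard, Jorunn, Brynja.
Hallvard is living and takes 1/15.
Jorunn is living and takes 1/15.
Brynja is living and takes 1/15.
Hakon is living and takes 1/5.

Brynja 1/15; Gudrun 2/5; Hakon 1/5; Hallvard 1/15; Jorunn 1/15; Ragna 1/5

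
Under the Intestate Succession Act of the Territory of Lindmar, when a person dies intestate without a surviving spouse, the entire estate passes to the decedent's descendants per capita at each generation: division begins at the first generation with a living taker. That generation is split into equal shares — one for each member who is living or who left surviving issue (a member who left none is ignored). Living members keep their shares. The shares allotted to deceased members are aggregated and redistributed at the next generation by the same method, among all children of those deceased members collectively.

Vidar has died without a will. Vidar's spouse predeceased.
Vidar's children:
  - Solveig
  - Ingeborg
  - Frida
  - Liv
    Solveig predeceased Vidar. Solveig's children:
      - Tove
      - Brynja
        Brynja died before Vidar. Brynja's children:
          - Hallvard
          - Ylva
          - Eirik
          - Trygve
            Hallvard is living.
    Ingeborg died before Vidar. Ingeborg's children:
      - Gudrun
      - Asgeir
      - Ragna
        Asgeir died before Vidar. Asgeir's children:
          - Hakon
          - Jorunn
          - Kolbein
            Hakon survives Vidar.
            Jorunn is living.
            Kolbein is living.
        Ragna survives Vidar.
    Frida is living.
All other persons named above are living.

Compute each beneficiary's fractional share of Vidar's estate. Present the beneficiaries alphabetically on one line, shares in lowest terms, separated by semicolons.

There is no surviving spouse, so the entire estate passes to Vidar's descendants per capita at each generation.
At generation 1 (Solveig, Ingeborg, Frida, Liv) there are 4 shares of (1)/4 = 1/4 each.
Living: Frida and Liv — each takes 1/4.
Deceased: Solveig and Ingeborg. Their combined 1/2 is pooled and carried to generation 2.
At generation 2 (Tove, Brynja, Gudrun, Asgeir, Ragna) there are 5 shares of (1/2)/5 = 1/10 each.
Living: Tove, Gudrun, and Ragna — each takes 1/10.
Deceased: Brynja and Asgeir. Their combined 1/5 is pooled and carried to generation 3.
At generation 3 (Hallvard, Ylva, Eirik, Trygve, Hakon, Jorunn, Kolbein) there are 7 shares of (1/5)/7 = 1/35 each.
Living: Hallvard, Ylva, Eirik, Trygve, Hakon, Jorunn, and Kolbein — each takes 1/35.

Eirik 1/35; Frida 1/4; Gudrun 1/10; Hakon 1/35; Hallvard 1/35; Jorunn 1/35; Kolbein 1/35; Liv 1/4; Ragna 1/10; Tove 1/10; Trygve 1/35; Ylva 1/35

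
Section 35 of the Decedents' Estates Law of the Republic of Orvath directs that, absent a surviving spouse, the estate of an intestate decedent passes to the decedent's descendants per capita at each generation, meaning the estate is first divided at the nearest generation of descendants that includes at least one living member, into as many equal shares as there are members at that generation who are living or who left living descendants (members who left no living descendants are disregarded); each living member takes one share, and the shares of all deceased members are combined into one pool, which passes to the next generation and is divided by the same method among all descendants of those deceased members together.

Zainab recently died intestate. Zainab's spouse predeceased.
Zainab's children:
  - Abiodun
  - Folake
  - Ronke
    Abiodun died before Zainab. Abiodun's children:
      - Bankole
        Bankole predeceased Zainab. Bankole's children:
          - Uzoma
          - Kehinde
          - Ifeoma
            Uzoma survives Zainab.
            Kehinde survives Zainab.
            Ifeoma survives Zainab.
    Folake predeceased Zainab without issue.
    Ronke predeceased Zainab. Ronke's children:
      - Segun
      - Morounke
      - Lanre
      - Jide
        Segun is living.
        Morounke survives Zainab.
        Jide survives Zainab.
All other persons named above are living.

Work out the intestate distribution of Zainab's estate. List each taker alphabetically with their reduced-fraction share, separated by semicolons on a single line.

There is no surviving spouse, so the entire estate passes to Zainab's descendants per capita at each generation.
No one at generation 1 (Abiodun, Ronke) is living; moving to the next generation.
At generation 2 (Bankole, Segun, Morounke, Lanre, Jide) there are 5 shares of (1)/5 = 1/5 each.
Living: Segun, Morounke, Lanre, and Jide — each takes 1/5.
Deceased: Bankole. That 1/5 share is carried to generation 3.
At generation 3 (Uzoma, Kehinde, Ifeoma) there are 3 shares of (1/5)/3 = 1/15 each.
Living: Uzoma, Kehinde, and Ifeoma — each takes 1/15.

Ifeoma 1/15; Jide 1/5; Kehinde 1/15; Lanre 1/5; Morounke 1/5; Segun 1/5; Uzoma 1/15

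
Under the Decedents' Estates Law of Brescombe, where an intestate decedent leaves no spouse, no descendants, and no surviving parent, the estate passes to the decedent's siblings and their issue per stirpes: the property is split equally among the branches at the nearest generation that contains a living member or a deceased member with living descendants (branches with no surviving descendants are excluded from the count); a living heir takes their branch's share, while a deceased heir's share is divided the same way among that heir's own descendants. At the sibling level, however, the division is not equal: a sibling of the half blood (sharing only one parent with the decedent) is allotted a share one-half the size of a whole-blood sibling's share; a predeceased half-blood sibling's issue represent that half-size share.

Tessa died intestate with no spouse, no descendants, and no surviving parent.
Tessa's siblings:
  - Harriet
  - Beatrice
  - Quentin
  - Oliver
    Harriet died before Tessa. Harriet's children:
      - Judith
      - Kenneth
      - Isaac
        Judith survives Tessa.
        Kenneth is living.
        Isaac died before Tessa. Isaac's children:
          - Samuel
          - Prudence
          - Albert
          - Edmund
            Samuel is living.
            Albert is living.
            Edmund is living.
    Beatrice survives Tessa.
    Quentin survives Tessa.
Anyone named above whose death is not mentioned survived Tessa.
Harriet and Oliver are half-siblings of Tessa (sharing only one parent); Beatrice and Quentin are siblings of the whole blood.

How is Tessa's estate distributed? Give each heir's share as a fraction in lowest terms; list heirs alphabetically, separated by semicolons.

No spouse, descendants, or parent survives, so the estate passes to Tessa's siblings per stirpes.
Half-blood siblings count for one-half the weight of whole-blood siblings at the initial division.
Dividing 1 in proportion to weights (total weight 3): Harriet (weight 1/2) → 1/6; Beatrice (weight 1) → 1/3; Quentin (weight 1) → 1/3; Oliver (weight 1/2) → 1/6.
Harriet predeceased; the 1/6 allotted to Harriet's branch passes to Harriet's issue by representation.
The 1/6 is divided into 3 equal shares of 1/18 among Judith, Kenneth, Isaac.
Judith is living and takes 1/18.
Kenneth is living and takes 1/18.
Isaac predeceased; the 1/18 allotted to Isaac's branch passes to Isaac's issue by representation.
The 1/18 is divided into 4 equal shares of 1/72 among Samuel, Prudence, Albert, Edmund.
Samuel is living and takes 1/72.
Prudence is living and takes 1/72.
Albert is living and takes 1/72.
Edmund is living and takes 1/72.
Beatrice is living and takes 1/3.
Quentin is living and takes 1/3.
Oliver is living and takes 1/6.

Albert 1/72; Beatrice 1/3; Edmund 1/72; Judith 1/18; Kenneth 1/18; Oliver 1/6; Prudence 1/72; Quentin 1/3; Samuel 1/72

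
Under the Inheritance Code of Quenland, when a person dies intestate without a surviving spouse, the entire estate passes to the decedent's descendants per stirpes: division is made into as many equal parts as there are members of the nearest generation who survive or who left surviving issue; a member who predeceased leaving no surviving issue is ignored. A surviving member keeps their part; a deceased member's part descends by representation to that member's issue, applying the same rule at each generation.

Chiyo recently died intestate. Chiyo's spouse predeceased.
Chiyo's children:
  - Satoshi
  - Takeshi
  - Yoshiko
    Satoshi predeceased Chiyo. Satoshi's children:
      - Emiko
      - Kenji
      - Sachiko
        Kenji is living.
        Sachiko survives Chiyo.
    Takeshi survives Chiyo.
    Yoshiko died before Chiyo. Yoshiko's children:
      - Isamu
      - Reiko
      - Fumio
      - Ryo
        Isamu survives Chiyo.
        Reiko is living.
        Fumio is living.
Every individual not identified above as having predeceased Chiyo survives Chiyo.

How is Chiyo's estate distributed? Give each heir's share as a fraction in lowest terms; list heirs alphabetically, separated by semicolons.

There is no surviving spouse, so the entire estate passes to Chiyo's descendants per stirpes.
The estate is divided into 3 equal shares of 1/3 among Satoshi, Takeshi, Yoshiko.
Satoshi predeceased; the 1/3 allotted to Satoshi's branch passes to Satoshi's issue by representation.
The 1/3 is divided into 3 equal shares of 1/9 among Emiko, Kenji, Sachiko.
Emiko is living and takes 1/9.
Kenji is living and takes 1/9.
Sachiko is living and takes 1/9.
Takeshi is living and takes 1/3.
Yoshiko predeceased; the 1/3 allotted to Yoshiko's branch passes to Yoshiko's issue by representation.
The 1/3 is divided into 4 equal shares of 1/12 among Isamu, Reiko, Fumio, Ryo.
Isamu is living and takes 1/12.
Reiko is living and takes 1/12.
Fumio is living and takes 1/12.
Ryo is living and takes 1/12.

Emiko 1/9; Fumio 1/12; Isamu 1/12; Kenji 1/9; Reiko 1/12; Ryo 1/12; Sachiko 1/9; Takeshi 1/3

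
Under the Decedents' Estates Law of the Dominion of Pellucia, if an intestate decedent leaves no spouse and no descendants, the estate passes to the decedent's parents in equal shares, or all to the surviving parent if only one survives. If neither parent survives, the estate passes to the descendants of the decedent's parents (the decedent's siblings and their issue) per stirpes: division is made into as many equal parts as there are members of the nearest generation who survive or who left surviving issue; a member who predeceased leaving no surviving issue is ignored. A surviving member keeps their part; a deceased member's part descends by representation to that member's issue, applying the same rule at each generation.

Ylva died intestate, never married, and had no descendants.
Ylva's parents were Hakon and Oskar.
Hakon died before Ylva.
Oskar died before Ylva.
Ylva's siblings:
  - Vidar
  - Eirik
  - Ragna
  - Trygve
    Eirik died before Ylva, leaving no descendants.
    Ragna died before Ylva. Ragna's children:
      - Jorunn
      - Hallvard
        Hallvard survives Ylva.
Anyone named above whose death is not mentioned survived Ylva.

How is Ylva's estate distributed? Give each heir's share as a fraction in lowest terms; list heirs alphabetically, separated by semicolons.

Hallvard 1/6; Jorunn 1/6; Trygve 1/3; Vidar 1/3

Neither parent survives and there are no descendants, so the estate passes to Ylva's siblings and their issue per stirpes.
Eirik left no surviving issue, so that branch lapses and is disregarded.
The estate is divided into 3 equal shares of 1/3 among Vidar, Ragna, Trygve.
Vidar is living and takes 1/3.
Ragna predeceased; the 1/3 allotted to Ragna's branch passes to Ragna's issue by representation.
The 1/3 is divided into 2 equal shares of 1/6 among Jorunn, Hallvard.
Jorunn is living and takes 1/6.
Hallvard is living and takes 1/6.
Trygve is living and takes 1/3.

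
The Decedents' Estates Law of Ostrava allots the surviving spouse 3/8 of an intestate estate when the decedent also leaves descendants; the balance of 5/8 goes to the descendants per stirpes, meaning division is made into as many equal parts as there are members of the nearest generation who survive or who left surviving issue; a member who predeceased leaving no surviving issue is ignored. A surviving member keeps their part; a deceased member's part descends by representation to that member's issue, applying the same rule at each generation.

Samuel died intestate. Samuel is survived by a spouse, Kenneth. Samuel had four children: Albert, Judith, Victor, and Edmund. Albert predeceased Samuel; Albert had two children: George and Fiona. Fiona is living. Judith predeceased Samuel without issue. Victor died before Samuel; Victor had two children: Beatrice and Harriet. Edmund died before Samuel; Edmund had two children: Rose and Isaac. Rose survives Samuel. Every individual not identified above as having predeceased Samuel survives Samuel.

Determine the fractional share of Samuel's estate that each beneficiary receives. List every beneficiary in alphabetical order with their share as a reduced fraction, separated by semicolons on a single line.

Beatrice 5/48; Fiona 5/48; George 5/48; Harriet 5/48; Isaac 5/48; Kenneth 3/8; Rose 5/48

Kenneth, as surviving spouse, takes 3/8.
The remaining 5/8 passes to Samuel's descendants per stirpes.
Judith left no surviving issue, so that branch lapses and is disregarded.
The 5/8 is divided into 3 equal shares of 5/24 among Albert, Victor, Edmund.
Albert predeceased; the 5/24 allotted to Albert's branch passes to Albert's issue by representation.
The 5/24 is divided into 2 equal shares of 5/48 among George, Fiona.
George is living and takes 5/48.
Fiona is living and takes 5/48.
Victor predeceased; the 5/24 allotted to Victor's branch passes to Victor's issue by representation.
The 5/24 is divided into 2 equal shares of 5/48 among Beatrice, Harriet.
Beatrice is living and takes 5/48.
Harriet is living and takes 5/48.
Edmund predeceased; the 5/24 allotted to Edmund's branch passes to Edmund's issue by representation.
The 5/24 is divided into 2 equal shares of 5/48 among Rose, Isaac.
Rose is living and takes 5/48.
Isaac is living and takes 5/48.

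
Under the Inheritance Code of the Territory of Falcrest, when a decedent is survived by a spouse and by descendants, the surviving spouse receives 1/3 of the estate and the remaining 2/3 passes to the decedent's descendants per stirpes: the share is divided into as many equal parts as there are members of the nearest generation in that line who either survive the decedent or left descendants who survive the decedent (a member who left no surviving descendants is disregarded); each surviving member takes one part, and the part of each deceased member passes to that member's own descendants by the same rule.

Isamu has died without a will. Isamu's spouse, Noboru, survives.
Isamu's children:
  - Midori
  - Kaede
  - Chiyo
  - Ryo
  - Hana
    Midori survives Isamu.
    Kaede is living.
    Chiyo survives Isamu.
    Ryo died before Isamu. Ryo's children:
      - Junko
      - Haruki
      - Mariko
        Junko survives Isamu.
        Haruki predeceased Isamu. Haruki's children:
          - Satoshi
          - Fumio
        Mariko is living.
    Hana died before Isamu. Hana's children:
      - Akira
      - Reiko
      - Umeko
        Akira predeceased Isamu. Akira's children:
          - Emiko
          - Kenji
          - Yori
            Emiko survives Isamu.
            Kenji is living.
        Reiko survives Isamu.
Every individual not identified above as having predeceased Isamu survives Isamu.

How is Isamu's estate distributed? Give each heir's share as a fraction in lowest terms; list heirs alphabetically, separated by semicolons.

Chiyo 2/15; Emiko 2/135; Fumio 1/45; Junko 2/45; Kaede 2/15; Kenji 2/135; Mariko 2/45; Midori 2/15; Noboru 1/3; Reiko 2/45; Satoshi 1/45; Umeko 2/45; Yori 2/135

Noboru, as surviving spouse, takes 1/3.
The remaining 2/3 passes to Isamu's descendants per stirpes.
The 2/3 is divided into 5 equal shares of 2/15 among Midori, Kaede, Chiyo, Ryo, Hana.
Midori is living and takes 2/15.
Kaede is living and takes 2/15.
Chiyo is living and takes 2/15.
Ryo predeceased; the 2/15 allotted to Ryo's branch passes to Ryo's issue by representation.
The 2/15 is divided into 3 equal shares of 2/45 among Junko, Haruki, Mariko.
Junko is living and takes 2/45.
Haruki predeceased; the 2/45 allotted to Haruki's branch passes to Haruki's issue by representation.
The 2/45 is divided into 2 equal shares of 1/45 among Satoshi, Fumio.
Satoshi is living and takes 1/45.
Fumio is living and takes 1/45.
Mariko is living and takes 2/45.
Hana predeceased; the 2/15 allotted to Hana's branch passes to Hana's issue by representation.
The 2/15 is divided into 3 equal shares of 2/45 among Akira, Reiko, Umeko.
Akira predeceased; the 2/45 allotted to Akira's branch passes to Akira's issue by representation.
The 2/45 is divided into 3 equal shares of 2/135 among Emiko, Kenji, Yori.
Emiko is living and takes 2/135.
Kenji is living and takes 2/135.
Yori is living and takes 2/135.
Reiko is living and takes 2/45.
Umeko is living and takes 2/45.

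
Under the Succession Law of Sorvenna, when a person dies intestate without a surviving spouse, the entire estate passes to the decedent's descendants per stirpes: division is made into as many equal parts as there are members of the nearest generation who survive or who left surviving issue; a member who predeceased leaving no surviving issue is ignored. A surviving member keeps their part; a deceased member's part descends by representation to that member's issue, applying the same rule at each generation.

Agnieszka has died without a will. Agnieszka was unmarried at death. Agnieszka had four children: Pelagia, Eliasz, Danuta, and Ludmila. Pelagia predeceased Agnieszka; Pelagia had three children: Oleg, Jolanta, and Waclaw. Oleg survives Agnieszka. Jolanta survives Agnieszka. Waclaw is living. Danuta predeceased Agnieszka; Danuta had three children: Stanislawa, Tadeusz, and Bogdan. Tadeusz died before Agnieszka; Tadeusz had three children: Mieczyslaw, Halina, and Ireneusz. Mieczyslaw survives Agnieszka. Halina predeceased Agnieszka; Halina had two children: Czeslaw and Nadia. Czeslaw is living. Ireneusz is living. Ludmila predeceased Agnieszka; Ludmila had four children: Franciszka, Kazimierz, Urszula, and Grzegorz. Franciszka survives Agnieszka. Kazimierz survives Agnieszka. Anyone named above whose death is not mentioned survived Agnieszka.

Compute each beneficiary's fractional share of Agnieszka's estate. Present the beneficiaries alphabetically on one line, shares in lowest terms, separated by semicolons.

There is no surviving spouse, so the entire estate passes to Agnieszka's descendants per stirpes.
The estate is divided into 4 equal shares of 1/4 among Pelagia, Eliasz, Danuta, Ludmila.
Pelagia predeceased; the 1/4 allotted to Pelagia's branch passes to Pelagia's issue by representation.
The 1/4 is divided into 3 equal shares of 1/12 among Oleg, Jolanta, Waclaw.
Oleg is living and takes 1/12.
Jolanta is living and takes 1/12.
Waclaw is living and takes 1/12.
Eliasz is living and takes 1/4.
Danuta predeceased; the 1/4 allotted to Danuta's branch passes to Danuta's issue by representation.
The 1/4 is divided into 3 equal shares of 1/12 among Stanislawa, Tadeusz, Bogdan.
Stanislawa is living and takes 1/12.
Tadeusz predeceased; the 1/12 allotted to Tadeusz's branch passes to Tadeusz's issue by representation.
The 1/12 is divided into 3 equal shares of 1/36 among Mieczyslaw, Halina, Ireneusz.
Mieczyslaw is living and takes 1/36.
Halina predeceased; the 1/36 allotted to Halina's branch passes to Halina's issue by representation.
The 1/36 is divided into 2 equal shares of 1/72 among Czeslaw, Nadia.
Czeslaw is living and takes 1/72.
Nadia is living and takes 1/72.
Ireneusz is living and takes 1/36.
Bogdan is living and takes 1/12.
Ludmila predeceased; the 1/4 allotted to Ludmila's branch passes to Ludmila's issue by representation.
The 1/4 is divided into 4 equal shares of 1/16 among Franciszka, Kazimierz, Urszula, Grzegorz.
Franciszka is living and takes 1/16.
Kazimierz is living and takes 1/16.
Urszula is living and takes 1/16.
Grzegorz is living and takes 1/16.

Bogdan 1/12; Czeslaw 1/72; Eliasz 1/4; Franciszka 1/16; Grzegorz 1/16; Ireneusz 1/36; Jolanta 1/12; Kazimierz 1/16; Mieczyslaw 1/36; Nadia 1/72; Oleg 1/12; Stanislawa 1/12; Urszula 1/16; Waclaw 1/12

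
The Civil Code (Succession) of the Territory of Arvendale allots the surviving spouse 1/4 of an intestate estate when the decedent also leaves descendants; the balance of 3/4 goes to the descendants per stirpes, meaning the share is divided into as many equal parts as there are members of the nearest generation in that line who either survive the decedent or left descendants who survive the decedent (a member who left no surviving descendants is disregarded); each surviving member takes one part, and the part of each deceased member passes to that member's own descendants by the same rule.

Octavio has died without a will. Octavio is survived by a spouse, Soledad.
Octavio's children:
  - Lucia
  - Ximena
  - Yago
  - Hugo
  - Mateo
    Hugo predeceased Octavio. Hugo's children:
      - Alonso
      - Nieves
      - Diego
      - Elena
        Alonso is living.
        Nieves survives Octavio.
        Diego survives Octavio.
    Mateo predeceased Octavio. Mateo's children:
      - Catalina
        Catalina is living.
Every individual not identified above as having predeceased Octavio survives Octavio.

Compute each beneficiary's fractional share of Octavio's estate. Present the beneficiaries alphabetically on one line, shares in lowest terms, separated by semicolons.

Alonso 3/80; Catalina 3/20; Diego 3/80; Elena 3/80; Lucia 3/20; Nieves 3/80; Soledad 1/4; Ximena 3/20; Yago 3/20

Soledad, as surviving spouse, takes 1/4.
The remaining 3/4 passes to Octavio's descendants per stirpes.
The 3/4 is divided into 5 equal shares of 3/20 among Lucia, Ximena, Yago, Hugo, Mateo.
Lucia is living and takes 3/20.
Ximena is living and takes 3/20.
Yago is living and takes 3/20.
Hugo predeceased; the 3/20 allotted to Hugo's branch passes to Hugo's issue by representation.
The 3/20 is divided into 4 equal shares of 3/80 among Alonso, Nieves, Diego, Elena.
Alonso is living and takes 3/80.
Nieves is living and takes 3/80.
Diego is living and takes 3/80.
Elena is living and takes 3/80.
Mateo predeceased; the 3/20 allotted to Mateo's branch passes to Mateo's issue by representation.
Catalina is the sole taker at this level and receives the full 3/20.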